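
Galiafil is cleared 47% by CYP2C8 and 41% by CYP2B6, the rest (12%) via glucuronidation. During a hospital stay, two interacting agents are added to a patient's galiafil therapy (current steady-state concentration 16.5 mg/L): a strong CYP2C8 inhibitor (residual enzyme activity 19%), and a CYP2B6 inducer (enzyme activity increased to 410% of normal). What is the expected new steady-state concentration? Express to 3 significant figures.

The CYP2C8 pathway (47% of clearance) is reduced to 0.19× activity: 0.47 × 0.19 = 0.0893.
The CYP2B6 pathway (41% of clearance) is boosted to 4.1× activity: 0.41 × 4.1 = 1.681.
Non-CYP routes (12%) are unchanged.
New clearance relative to baseline: 0.0893 + 1.681 + 0.12 = 1.8903.
New steady-state concentration = 16.5 / 1.8903 = 8.73 mg/L (concentration scales inversely with clearance).

8.73 mg/L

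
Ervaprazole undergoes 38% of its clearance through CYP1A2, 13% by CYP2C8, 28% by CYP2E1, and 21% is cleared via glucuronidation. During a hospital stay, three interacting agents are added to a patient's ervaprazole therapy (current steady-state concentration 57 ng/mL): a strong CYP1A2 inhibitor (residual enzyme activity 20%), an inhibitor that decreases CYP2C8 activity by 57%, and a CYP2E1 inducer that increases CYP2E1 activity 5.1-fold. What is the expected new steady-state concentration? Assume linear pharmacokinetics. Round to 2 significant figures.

The CYP1A2 pathway (38% of clearance) drops to 0.2× activity: 0.38 × 0.2 = 0.076.
The CYP2C8 pathway (13% of clearance) is reduced to 0.43× activity: 0.13 × 0.43 = 0.0559.
The CYP2E1 pathway (28% of clearance) is boosted to 5.1× activity: 0.28 × 5.1 = 1.428.
Non-CYP routes (21%) are unchanged.
Relative clearance = 0.076 + 0.0559 + 1.428 + 0.21 = 1.7699.
Dividing the baseline by the relative clearance: 57 / 1.7699 = 32 ng/mL.

32 ng/mL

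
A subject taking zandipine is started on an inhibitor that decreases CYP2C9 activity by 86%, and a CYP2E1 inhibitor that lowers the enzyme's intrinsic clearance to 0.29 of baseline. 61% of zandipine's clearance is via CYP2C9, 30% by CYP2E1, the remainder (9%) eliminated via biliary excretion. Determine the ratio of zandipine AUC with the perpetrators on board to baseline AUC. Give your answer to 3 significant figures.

The CYP2C9 pathway (61% of clearance) falls to 0.14× activity: 0.61 × 0.14 = 0.0854.
The CYP2E1 pathway (30% of clearance) is reduced to 0.29× activity: 0.3 × 0.29 = 0.087.
Non-CYP routes (9%) are unchanged.
Relative clearance = 0.0854 + 0.087 + 0.09 = 0.2624.
Because AUC varies inversely with clearance, the combined effect is 1 / 0.2624 = 3.81.

3.81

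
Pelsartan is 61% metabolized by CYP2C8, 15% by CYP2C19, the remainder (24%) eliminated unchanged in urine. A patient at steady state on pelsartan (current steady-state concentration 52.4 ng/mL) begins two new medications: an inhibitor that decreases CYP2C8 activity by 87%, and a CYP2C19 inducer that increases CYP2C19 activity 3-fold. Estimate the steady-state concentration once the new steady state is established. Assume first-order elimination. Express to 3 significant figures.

The CYP2C8 pathway (61% of clearance) falls to 0.13× activity: 0.61 × 0.13 = 0.0793.
The CYP2C19 pathway (15% of clearance) rises to 3× activity: 0.15 × 3 = 0.45.
Non-CYP routes (24%) are unchanged.
New clearance relative to baseline: 0.0793 + 0.45 + 0.24 = 0.7693.
Dividing the baseline by the relative clearance: 52.4 / 0.7693 = 68.1 ng/mL.

68.1 ng/mL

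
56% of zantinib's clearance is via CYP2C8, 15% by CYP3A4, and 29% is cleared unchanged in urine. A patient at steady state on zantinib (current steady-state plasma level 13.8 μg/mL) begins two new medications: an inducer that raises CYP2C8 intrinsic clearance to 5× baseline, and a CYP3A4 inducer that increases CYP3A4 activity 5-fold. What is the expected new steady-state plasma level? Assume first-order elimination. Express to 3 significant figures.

The CYP2C8 pathway (56% of clearance) increases to 5× activity: 0.56 × 5 = 2.8.
The CYP3A4 pathway (15% of clearance) rises to 5× activity: 0.15 × 5 = 0.75.
The remaining 29% of clearance is unaffected.
CL_new/CL_old = 2.8 + 0.75 + 0.29 = 3.84.
Steady-state plasma level ∝ 1/CL: new value = 13.8 / 3.84 = 3.59 μg/mL.

3.59 μg/mL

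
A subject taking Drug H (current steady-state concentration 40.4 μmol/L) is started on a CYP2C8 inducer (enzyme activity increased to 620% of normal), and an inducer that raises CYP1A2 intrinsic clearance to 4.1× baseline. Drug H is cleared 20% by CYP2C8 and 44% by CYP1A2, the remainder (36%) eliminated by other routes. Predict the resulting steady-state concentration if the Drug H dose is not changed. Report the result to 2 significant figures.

12 μmol/L

The CYP2C8 pathway (20% of clearance) rises to 6.2× activity: 0.2 × 6.2 = 1.24.
The CYP1A2 pathway (44% of clearance) increases to 4.1× activity: 0.44 × 4.1 = 1.804.
The remaining 36% of clearance is unaffected.
CL_new/CL_old = 1.24 + 1.804 + 0.36 = 3.404.
Dividing the baseline by the relative clearance: 40.4 / 3.404 = 12 μmol/L.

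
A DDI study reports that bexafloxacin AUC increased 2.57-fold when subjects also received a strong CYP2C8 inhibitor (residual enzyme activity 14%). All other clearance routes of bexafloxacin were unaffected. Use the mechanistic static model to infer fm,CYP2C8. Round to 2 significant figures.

Let x = fm,CYP2C8. Because AUC ∝ 1/CL, relative clearance fell to 1/2.57 = 0.3891.
Setting x·0.14 + (1 − x) = 0.3891 and solving: x = (0.3891 − 1)/(0.14 − 1) = 0.71.

0.71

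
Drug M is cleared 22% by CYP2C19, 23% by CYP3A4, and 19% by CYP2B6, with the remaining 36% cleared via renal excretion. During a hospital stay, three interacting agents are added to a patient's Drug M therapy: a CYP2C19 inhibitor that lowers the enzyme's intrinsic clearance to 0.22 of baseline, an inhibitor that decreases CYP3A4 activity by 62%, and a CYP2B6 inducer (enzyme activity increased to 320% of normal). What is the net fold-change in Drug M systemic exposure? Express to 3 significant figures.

The CYP2C19 pathway (22% of clearance) is reduced to 0.22× activity: 0.22 × 0.22 = 0.0484.
The CYP3A4 pathway (23% of clearance) falls to 0.38× activity: 0.23 × 0.38 = 0.0874.
The CYP2B6 pathway (19% of clearance) rises to 3.2× activity: 0.19 × 3.2 = 0.608.
The remaining 36% of clearance is unaffected.
New clearance relative to baseline: 0.0484 + 0.0874 + 0.608 + 0.36 = 1.1038.
Systemic exposure ∝ 1/CL: fold-change = 1 / 1.1038 = 0.906.

0.906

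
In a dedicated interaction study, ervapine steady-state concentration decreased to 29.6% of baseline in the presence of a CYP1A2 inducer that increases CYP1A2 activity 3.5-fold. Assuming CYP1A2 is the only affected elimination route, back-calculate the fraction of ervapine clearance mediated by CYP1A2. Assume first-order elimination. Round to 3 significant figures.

0.951

Call the CYP1A2 fraction fm. After the interaction, CL_new/CL_old = fm × 3.5 + (1 − fm).
Steady-state concentration ratio = 1 / (new CL fraction), so new CL fraction = 1 / 0.296 = 3.378.
fm × 3.5 + 1 − fm = 3.378  ⇒  fm × (3.5 − 1) = 2.378  ⇒  fm = 0.951.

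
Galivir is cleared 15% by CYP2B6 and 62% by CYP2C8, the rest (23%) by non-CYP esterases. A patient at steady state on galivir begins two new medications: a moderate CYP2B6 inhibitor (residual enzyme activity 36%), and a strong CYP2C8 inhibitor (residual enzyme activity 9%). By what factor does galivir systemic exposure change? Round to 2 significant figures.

2.9

The CYP2B6 pathway (15% of clearance) is reduced to 0.36× activity: 0.15 × 0.36 = 0.054.
The CYP2C8 pathway (62% of clearance) is reduced to 0.09× activity: 0.62 × 0.09 = 0.0558.
Non-CYP routes (23%) are unchanged.
New clearance relative to baseline: 0.054 + 0.0558 + 0.23 = 0.3398.
Because systemic exposure varies inversely with clearance, the combined effect is 1 / 0.3398 = 2.9.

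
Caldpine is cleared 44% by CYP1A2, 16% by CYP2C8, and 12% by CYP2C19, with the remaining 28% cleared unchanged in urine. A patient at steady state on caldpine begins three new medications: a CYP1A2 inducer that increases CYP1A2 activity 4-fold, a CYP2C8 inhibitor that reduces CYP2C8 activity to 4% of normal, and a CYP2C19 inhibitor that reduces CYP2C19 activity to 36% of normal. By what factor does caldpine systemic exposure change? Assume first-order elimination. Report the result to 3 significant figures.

The CYP1A2 pathway (44% of clearance) increases to 4× activity: 0.44 × 4 = 1.76.
The CYP2C8 pathway (16% of clearance) drops to 0.04× activity: 0.16 × 0.04 = 0.0064.
The CYP2C19 pathway (12% of clearance) is reduced to 0.36× activity: 0.12 × 0.36 = 0.0432.
The remaining 28% of clearance is unaffected.
New clearance relative to baseline: 1.76 + 0.0064 + 0.0432 + 0.28 = 2.0896.
Net systemic exposure ratio = 1 / 2.0896 = 0.479.

0.479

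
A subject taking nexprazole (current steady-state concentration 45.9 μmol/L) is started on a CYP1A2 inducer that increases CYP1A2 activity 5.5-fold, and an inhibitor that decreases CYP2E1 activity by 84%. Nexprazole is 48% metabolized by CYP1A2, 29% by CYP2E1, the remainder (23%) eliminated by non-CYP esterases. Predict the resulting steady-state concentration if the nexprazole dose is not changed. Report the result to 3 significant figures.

The CYP1A2 pathway (48% of clearance) is boosted to 5.5× activity: 0.48 × 5.5 = 2.64.
The CYP2E1 pathway (29% of clearance) drops to 0.16× activity: 0.29 × 0.16 = 0.0464.
The remaining 23% of clearance is unaffected.
New clearance relative to baseline: 2.64 + 0.0464 + 0.23 = 2.9164.
Dividing the baseline by the relative clearance: 45.9 / 2.9164 = 15.7 μmol/L.

15.7 μmol/L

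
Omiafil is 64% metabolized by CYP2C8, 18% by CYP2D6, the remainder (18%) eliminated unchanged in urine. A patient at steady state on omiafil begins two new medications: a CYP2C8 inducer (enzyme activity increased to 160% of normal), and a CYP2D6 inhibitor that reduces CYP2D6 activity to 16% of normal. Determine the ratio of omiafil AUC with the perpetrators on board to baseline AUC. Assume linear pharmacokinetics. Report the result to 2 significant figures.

The CYP2C8 pathway (64% of clearance) is boosted to 1.6× activity: 0.64 × 1.6 = 1.024.
The CYP2D6 pathway (18% of clearance) falls to 0.16× activity: 0.18 × 0.16 = 0.0288.
Non-CYP routes (18%) are unchanged.
CL_new/CL_old = 1.024 + 0.0288 + 0.18 = 1.2328.
Net AUC ratio = 1 / 1.2328 = 0.81.

0.81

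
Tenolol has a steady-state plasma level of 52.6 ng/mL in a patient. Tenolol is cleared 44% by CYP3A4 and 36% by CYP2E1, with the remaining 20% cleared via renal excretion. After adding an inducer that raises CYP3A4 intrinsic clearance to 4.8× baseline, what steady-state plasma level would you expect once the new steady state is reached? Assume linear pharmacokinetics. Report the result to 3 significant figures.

19.7 ng/mL

CYP3A4: 0.44 × 4.8 = 2.112
CYP2E1: 0.36 (unchanged)
Other: 0.2 (unchanged)
CL_new/CL_old = 2.112 + 0.36 + 0.2 = 2.672.
New steady-state plasma level = baseline ÷ relative clearance = 52.6 / 2.672 = 19.7 ng/mL.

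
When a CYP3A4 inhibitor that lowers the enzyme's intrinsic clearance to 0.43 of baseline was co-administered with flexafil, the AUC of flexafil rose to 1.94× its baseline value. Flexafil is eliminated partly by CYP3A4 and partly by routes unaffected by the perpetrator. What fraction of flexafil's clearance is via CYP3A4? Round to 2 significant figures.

0.85

CL'/CL = 1 / 1.94 = 0.5155
0.43·fm + (1 − fm) = 0.5155
fm = (0.5155 − 1) / (0.43 − 1) = 0.85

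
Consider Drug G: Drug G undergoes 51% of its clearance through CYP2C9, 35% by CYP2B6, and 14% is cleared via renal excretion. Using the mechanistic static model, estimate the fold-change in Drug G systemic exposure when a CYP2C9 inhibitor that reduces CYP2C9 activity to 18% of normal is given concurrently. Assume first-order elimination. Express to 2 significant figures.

1.7

The CYP2C9 pathway (51% of clearance) falls to 0.18× activity: 0.51 × 0.18 = 0.0918.
CYP2B6 (35%) and the residual 14% are unaffected.
CL_new/CL_old = 0.0918 + 0.35 + 0.14 = 0.5818.
Since systemic exposure ∝ 1/CL, the ratio is 1 / 0.5818 = 1.7.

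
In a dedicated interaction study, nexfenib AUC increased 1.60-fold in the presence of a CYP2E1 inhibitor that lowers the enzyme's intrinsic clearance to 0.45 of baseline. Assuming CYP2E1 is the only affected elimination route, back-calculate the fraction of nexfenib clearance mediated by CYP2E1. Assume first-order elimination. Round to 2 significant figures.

0.68

Write x for the fraction cleared via CYP2E1. The observed AUC change means clearance fell to 1/1.60 = 0.625 of baseline.
Only the CYP2E1 route changed, so 0.625 = x·0.45 + (1 − x), giving x = 0.68.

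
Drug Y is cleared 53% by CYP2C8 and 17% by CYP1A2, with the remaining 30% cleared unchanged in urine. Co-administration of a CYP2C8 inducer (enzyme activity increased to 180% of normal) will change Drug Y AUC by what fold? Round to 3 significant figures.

0.702

The CYP2C8 pathway (53% of clearance) increases to 1.8× activity: 0.53 × 1.8 = 0.954.
CYP1A2 (17%) and the residual 30% are unaffected.
Relative clearance = 0.954 + 0.17 + 0.3 = 1.424.
AUC ratio = CL_old/CL_new = 1 / 1.424 = 0.702.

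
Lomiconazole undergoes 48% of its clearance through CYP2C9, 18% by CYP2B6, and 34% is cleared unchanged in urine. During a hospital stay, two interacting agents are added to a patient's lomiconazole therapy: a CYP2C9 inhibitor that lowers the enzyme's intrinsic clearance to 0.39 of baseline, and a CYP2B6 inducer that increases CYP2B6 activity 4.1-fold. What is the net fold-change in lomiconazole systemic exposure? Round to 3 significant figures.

0.790

The CYP2C9 pathway (48% of clearance) drops to 0.39× activity: 0.48 × 0.39 = 0.1872.
The CYP2B6 pathway (18% of clearance) increases to 4.1× activity: 0.18 × 4.1 = 0.738.
The remaining 34% of clearance is unaffected.
CL_new/CL_old = 0.1872 + 0.738 + 0.34 = 1.2652.
Net systemic exposure ratio = 1 / 1.2652 = 0.790.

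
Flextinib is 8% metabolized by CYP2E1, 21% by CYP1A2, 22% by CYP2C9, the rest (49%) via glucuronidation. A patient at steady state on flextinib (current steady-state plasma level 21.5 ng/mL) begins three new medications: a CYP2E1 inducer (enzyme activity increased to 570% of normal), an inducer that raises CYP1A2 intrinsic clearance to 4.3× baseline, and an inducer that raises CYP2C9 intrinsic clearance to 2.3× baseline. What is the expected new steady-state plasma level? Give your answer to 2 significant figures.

CYP2E1: 0.08 × 5.7 = 0.456
CYP1A2: 0.21 × 4.3 = 0.903
CYP2C9: 0.22 × 2.3 = 0.506
Other: 0.49 (unchanged)
Relative clearance = 0.456 + 0.903 + 0.506 + 0.49 = 2.355.
Dividing the baseline by the relative clearance: 21.5 / 2.355 = 9.1 ng/mL.

9.1 ng/mL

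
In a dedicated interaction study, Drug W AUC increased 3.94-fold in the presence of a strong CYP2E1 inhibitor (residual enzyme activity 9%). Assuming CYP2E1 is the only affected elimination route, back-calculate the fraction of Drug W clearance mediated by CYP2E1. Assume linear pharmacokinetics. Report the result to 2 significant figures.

Write x for the fraction cleared via CYP2E1. The observed AUC change means clearance fell to 1/3.94 = 0.2538 of baseline.
Only the CYP2E1 route changed, so 0.2538 = x·0.09 + (1 − x), giving x = 0.82.

0.82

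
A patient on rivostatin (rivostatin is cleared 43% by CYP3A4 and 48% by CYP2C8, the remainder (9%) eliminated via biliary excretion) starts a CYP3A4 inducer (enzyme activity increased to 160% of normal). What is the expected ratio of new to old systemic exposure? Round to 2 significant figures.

The CYP3A4 pathway (43% of clearance) is boosted to 1.6× activity: 0.43 × 1.6 = 0.688.
CYP2C8 (48%) and the residual 9% are unaffected.
New clearance relative to baseline: 0.688 + 0.48 + 0.09 = 1.258.
Systemic exposure is inversely proportional to clearance, so the fold-change is 1 / 1.258 = 0.79.

0.79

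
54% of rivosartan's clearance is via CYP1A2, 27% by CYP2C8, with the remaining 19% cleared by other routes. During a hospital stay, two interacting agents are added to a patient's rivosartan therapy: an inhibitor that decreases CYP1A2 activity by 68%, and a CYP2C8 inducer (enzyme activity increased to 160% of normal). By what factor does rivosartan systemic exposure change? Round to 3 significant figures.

1.26

The CYP1A2 pathway (54% of clearance) drops to 0.32× activity: 0.54 × 0.32 = 0.1728.
The CYP2C8 pathway (27% of clearance) rises to 1.6× activity: 0.27 × 1.6 = 0.432.
The remaining 19% of clearance is unaffected.
Relative clearance = 0.1728 + 0.432 + 0.19 = 0.7948.
Systemic exposure ∝ 1/CL: fold-change = 1 / 0.7948 = 1.26.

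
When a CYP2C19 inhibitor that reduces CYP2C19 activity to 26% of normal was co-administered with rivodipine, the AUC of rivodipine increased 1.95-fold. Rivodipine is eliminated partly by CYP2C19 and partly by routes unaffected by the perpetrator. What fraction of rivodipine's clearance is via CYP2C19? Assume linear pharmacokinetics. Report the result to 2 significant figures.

CL'/CL = 1 / 1.95 = 0.5128
0.26·fm + (1 − fm) = 0.5128
fm = (0.5128 − 1) / (0.26 − 1) = 0.66

0.66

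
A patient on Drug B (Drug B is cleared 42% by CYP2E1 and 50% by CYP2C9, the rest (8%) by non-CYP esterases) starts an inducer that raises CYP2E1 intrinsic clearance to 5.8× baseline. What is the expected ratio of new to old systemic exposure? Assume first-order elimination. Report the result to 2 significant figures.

The CYP2E1 pathway (42% of clearance) is boosted to 5.8× activity: 0.42 × 5.8 = 2.436.
CYP2C9 (50%) and the residual 8% are unaffected.
New clearance relative to baseline: 2.436 + 0.5 + 0.08 = 3.016.
Systemic exposure is inversely proportional to clearance, so the fold-change is 1 / 3.016 = 0.33.

0.33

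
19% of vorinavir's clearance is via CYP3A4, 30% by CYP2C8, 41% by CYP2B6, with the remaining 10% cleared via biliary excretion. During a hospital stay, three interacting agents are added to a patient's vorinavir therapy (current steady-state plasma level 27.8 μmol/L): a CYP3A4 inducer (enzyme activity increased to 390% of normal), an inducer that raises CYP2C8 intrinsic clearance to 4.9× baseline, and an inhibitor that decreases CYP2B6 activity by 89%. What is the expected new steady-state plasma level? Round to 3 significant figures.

CYP3A4: 0.19 × 3.9 = 0.741
CYP2C8: 0.3 × 4.9 = 1.47
CYP2B6: 0.41 × 0.11 = 0.0451
Other: 0.1 (unchanged)
Relative clearance = 0.741 + 1.47 + 0.0451 + 0.1 = 2.3561.
Dividing the baseline by the relative clearance: 27.8 / 2.3561 = 11.8 μmol/L.

11.8 μmol/L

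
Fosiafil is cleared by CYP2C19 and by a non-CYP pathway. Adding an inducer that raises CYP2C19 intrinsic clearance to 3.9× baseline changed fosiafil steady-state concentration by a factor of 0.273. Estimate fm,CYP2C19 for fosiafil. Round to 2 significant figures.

Let x = fm,CYP2C19. Because steady-state concentration ∝ 1/CL, relative clearance rose to 1/0.273 = 3.663.
Only the CYP2C19 route changed, so 3.663 = x·3.9 + (1 − x), giving x = 0.92.

0.92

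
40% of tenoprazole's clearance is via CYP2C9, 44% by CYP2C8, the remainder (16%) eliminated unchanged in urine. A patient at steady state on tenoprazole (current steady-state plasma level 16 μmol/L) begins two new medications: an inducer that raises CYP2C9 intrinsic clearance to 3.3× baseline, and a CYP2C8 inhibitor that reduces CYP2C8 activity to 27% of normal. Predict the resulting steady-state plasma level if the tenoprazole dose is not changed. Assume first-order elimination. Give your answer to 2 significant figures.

The CYP2C9 pathway (40% of clearance) increases to 3.3× activity: 0.4 × 3.3 = 1.32.
The CYP2C8 pathway (44% of clearance) drops to 0.27× activity: 0.44 × 0.27 = 0.1188.
Non-CYP routes (16%) are unchanged.
Relative clearance = 1.32 + 0.1188 + 0.16 = 1.5988.
Steady-state plasma level ∝ 1/CL: new value = 16 / 1.5988 = 10 μmol/L.

10 μmol/L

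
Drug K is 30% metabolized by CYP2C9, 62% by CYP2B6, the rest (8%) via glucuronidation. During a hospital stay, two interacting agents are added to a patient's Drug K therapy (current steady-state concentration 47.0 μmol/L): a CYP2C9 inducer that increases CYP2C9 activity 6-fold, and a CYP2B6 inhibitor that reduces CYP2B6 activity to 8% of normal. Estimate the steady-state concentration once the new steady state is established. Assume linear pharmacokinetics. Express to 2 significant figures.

24 μmol/L

The CYP2C9 pathway (30% of clearance) rises to 6× activity: 0.3 × 6 = 1.8.
The CYP2B6 pathway (62% of clearance) is reduced to 0.08× activity: 0.62 × 0.08 = 0.0496.
Non-CYP routes (8%) are unchanged.
New clearance relative to baseline: 1.8 + 0.0496 + 0.08 = 1.9296.
Dividing the baseline by the relative clearance: 47.0 / 1.9296 = 24 μmol/L.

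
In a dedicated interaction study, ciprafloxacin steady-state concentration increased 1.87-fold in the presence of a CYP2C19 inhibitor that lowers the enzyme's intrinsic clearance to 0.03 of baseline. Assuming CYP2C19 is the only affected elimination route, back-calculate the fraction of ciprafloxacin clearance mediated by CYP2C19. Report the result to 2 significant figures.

CL'/CL = 1 / 1.87 = 0.5348
0.03·fm + (1 − fm) = 0.5348
fm = (0.5348 − 1) / (0.03 − 1) = 0.48

0.48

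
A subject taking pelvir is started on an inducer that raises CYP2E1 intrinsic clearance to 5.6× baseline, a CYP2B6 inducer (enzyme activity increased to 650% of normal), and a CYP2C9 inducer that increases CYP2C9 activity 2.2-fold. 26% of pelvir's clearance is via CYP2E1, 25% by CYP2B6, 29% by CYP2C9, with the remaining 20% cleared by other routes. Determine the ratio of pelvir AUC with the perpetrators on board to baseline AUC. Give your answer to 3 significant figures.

The CYP2E1 pathway (26% of clearance) increases to 5.6× activity: 0.26 × 5.6 = 1.456.
The CYP2B6 pathway (25% of clearance) rises to 6.5× activity: 0.25 × 6.5 = 1.625.
The CYP2C9 pathway (29% of clearance) increases to 2.2× activity: 0.29 × 2.2 = 0.638.
Non-CYP routes (20%) are unchanged.
CL_new/CL_old = 1.456 + 1.625 + 0.638 + 0.2 = 3.919.
Because AUC varies inversely with clearance, the combined effect is 1 / 3.919 = 0.255.

0.255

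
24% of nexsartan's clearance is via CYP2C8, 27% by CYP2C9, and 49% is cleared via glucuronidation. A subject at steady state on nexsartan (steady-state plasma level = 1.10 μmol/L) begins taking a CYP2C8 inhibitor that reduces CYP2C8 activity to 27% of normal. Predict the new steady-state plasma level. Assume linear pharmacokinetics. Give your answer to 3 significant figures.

CYP2C8: 0.24 × 0.27 = 0.0648
CYP2C9: 0.27 (unchanged)
Other: 0.49 (unchanged)
CL_new/CL_old = 0.0648 + 0.27 + 0.49 = 0.8248.
Steady-state plasma level ∝ 1/CL, so new value = 1.10 / 0.8248 = 1.33 μmol/L.

1.33 μmol/L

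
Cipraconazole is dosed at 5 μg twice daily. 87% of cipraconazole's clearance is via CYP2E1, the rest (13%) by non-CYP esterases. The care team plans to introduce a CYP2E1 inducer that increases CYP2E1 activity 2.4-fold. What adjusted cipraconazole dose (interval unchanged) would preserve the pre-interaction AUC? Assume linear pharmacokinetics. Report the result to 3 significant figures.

11.1 μg

The CYP2E1 pathway (87% of clearance) is boosted to 2.4× activity: 0.87 × 2.4 = 2.088.
Non-CYP routes (13%) are unchanged.
New clearance relative to baseline: 2.088 + 0.13 = 2.218.
Exposure is unchanged when dose changes in proportion to clearance. New dose = 5 μg × 2.218 = 11.1 μg.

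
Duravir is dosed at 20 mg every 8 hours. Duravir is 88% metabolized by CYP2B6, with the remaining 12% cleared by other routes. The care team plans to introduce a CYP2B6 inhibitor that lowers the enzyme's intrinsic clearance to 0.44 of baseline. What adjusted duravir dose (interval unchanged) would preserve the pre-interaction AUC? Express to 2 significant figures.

The CYP2B6 pathway (88% of clearance) drops to 0.44× activity: 0.88 × 0.44 = 0.3872.
Non-CYP routes (12%) are unchanged.
CL_new/CL_old = 0.3872 + 0.12 = 0.5072.
Exposure is unchanged when dose changes in proportion to clearance. New dose = 20 mg × 0.5072 = 10 mg.

10 mg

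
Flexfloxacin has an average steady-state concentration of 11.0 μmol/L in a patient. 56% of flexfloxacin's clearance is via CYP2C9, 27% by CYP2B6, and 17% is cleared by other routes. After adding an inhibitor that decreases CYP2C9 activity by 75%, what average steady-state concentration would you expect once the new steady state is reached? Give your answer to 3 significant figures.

CYP2C9: 0.56 × 0.25 = 0.14
CYP2B6: 0.27 (unchanged)
Other: 0.17 (unchanged)
CL_new/CL_old = 0.14 + 0.27 + 0.17 = 0.58.
New average steady-state concentration = baseline ÷ relative clearance = 11.0 / 0.58 = 19.0 μmol/L.

19.0 μmol/L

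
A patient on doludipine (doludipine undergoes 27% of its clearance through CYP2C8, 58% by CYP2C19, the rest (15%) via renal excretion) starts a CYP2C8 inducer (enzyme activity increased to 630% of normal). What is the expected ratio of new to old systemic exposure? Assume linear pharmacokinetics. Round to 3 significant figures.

0.411

The CYP2C8 pathway (27% of clearance) is boosted to 6.3× activity: 0.27 × 6.3 = 1.701.
CYP2C19 (58%) and the residual 15% are unaffected.
Relative clearance = 1.701 + 0.58 + 0.15 = 2.431.
Since systemic exposure ∝ 1/CL, the ratio is 1 / 2.431 = 0.411.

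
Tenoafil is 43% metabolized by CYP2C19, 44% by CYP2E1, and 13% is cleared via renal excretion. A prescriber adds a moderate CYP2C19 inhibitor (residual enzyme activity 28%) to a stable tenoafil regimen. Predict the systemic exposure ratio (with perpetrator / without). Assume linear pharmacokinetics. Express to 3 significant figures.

The CYP2C19 pathway (43% of clearance) drops to 0.28× activity: 0.43 × 0.28 = 0.1204.
CYP2E1 (44%) and the residual 13% are unaffected.
CL_new/CL_old = 0.1204 + 0.44 + 0.13 = 0.6904.
Systemic exposure ratio = CL_old/CL_new = 1 / 0.6904 = 1.45.

1.45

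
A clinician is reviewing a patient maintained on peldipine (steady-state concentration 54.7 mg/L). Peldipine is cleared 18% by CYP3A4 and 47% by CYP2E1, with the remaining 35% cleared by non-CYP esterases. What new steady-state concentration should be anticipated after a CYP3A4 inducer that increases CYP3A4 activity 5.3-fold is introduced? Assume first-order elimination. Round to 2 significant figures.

31 mg/L

CYP3A4: 0.18 × 5.3 = 0.954
CYP2E1: 0.47 (unchanged)
Other: 0.35 (unchanged)
CL_new/CL_old = 0.954 + 0.47 + 0.35 = 1.774.
Steady-state concentration ∝ 1/CL, so new value = 54.7 / 1.774 = 31 mg/L.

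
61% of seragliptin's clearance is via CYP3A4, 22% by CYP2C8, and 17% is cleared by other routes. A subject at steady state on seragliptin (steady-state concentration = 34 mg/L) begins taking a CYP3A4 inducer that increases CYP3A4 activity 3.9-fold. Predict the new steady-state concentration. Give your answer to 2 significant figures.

12 mg/L

The CYP3A4 pathway (61% of clearance) increases to 3.9× activity: 0.61 × 3.9 = 2.379.
CYP2C8 (22%) and the residual 17% are unaffected.
CL_new/CL_old = 2.379 + 0.22 + 0.17 = 2.769.
With dosing unchanged, steady-state concentration scales as 1/CL: 34 / 2.769 = 12 mg/L.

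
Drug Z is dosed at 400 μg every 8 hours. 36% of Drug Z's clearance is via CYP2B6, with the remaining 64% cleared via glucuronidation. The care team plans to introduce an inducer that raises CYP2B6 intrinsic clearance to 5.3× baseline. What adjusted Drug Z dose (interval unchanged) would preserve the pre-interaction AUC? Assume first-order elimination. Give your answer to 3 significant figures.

1.02 × 10³ μg

The CYP2B6 pathway (36% of clearance) rises to 5.3× activity: 0.36 × 5.3 = 1.908.
Non-CYP routes (64%) are unchanged.
Relative clearance = 1.908 + 0.64 = 2.548.
Exposure is unchanged when dose changes in proportion to clearance. New dose = 400 μg × 2.548 = 1.02 × 10³ μg.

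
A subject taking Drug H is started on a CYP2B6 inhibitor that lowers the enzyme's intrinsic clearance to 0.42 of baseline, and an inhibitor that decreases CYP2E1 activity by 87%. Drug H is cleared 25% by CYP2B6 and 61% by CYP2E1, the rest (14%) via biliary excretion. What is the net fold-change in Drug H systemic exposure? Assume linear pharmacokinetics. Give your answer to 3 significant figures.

3.08

The CYP2B6 pathway (25% of clearance) drops to 0.42× activity: 0.25 × 0.42 = 0.105.
The CYP2E1 pathway (61% of clearance) falls to 0.13× activity: 0.61 × 0.13 = 0.0793.
The remaining 14% of clearance is unaffected.
Relative clearance = 0.105 + 0.0793 + 0.14 = 0.3243.
Systemic exposure ∝ 1/CL: fold-change = 1 / 0.3243 = 3.08.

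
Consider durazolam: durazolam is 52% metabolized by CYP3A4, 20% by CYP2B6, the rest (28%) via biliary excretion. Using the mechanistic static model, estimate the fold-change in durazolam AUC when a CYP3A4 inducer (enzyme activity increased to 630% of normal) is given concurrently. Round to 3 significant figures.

The CYP3A4 pathway (52% of clearance) increases to 6.3× activity: 0.52 × 6.3 = 3.276.
CYP2B6 (20%) and the residual 28% are unaffected.
Relative clearance = 3.276 + 0.2 + 0.28 = 3.756.
AUC ratio = CL_old/CL_new = 1 / 3.756 = 0.266.

0.266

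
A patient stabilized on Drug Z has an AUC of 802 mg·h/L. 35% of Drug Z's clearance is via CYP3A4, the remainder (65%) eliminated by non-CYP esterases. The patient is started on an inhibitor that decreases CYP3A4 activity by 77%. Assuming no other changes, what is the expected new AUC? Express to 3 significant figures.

The CYP3A4 pathway (35% of clearance) is reduced to 0.23× activity: 0.35 × 0.23 = 0.0805.
The remaining 65% of clearance is unaffected.
CL_new/CL_old = 0.0805 + 0.65 = 0.7305.
With dosing unchanged, AUC scales as 1/CL: 802 / 0.7305 = 1.10 × 10³ mg·h/L.

1.10 × 10³ mg·h/L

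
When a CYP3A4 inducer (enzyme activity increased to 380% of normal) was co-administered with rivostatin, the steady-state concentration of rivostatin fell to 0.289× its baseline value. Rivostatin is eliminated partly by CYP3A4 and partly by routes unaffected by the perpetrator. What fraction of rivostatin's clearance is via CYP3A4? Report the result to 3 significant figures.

Let fm be the CYP3A4 fraction. New clearance relative to baseline = fm × 3.8 + (1 − fm).
Steady-state concentration ratio = 1 / (new CL fraction), so new CL fraction = 1 / 0.289 = 3.46.
fm × 3.8 + 1 − fm = 3.46  ⇒  fm × (3.8 − 1) = 2.46  ⇒  fm = 0.879.

0.879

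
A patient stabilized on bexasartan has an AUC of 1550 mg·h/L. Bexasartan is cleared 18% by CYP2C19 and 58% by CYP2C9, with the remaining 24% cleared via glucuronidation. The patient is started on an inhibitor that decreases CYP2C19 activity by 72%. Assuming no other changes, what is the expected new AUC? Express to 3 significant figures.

1.78 × 10³ mg·h/L

The CYP2C19 pathway (18% of clearance) is reduced to 0.28× activity: 0.18 × 0.28 = 0.0504.
CYP2C9 (58%) and the residual 24% are unaffected.
CL_new/CL_old = 0.0504 + 0.58 + 0.24 = 0.8704.
New AUC = baseline ÷ relative clearance = 1550 / 0.8704 = 1.78 × 10³ mg·h/L.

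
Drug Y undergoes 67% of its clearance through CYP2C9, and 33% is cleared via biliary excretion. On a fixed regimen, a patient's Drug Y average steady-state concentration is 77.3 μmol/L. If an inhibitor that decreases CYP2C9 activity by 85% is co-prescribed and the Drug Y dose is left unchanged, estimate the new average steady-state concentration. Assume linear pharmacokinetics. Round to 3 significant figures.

CYP2C9: 0.67 × 0.15 = 0.1005
Other: 0.33 (unchanged)
Relative clearance = 0.1005 + 0.33 = 0.4305.
New average steady-state concentration = baseline ÷ relative clearance = 77.3 / 0.4305 = 180 μmol/L.

180 μmol/L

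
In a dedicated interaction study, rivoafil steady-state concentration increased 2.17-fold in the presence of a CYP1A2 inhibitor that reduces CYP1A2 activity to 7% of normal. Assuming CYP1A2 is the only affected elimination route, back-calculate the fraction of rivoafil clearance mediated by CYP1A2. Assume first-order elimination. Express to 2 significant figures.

0.58

Write x for the fraction cleared via CYP1A2. The observed steady-state concentration change means clearance fell to 1/2.17 = 0.4608 of baseline.
Setting x·0.07 + (1 − x) = 0.4608 and solving: x = (0.4608 − 1)/(0.07 − 1) = 0.58.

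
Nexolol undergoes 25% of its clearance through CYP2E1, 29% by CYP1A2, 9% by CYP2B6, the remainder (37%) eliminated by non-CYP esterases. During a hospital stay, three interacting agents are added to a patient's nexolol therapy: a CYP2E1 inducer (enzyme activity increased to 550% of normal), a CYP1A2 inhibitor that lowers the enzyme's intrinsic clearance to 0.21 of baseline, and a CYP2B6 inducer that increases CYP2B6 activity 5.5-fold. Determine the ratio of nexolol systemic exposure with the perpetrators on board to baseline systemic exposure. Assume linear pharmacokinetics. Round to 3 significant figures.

0.435

CYP2E1: 0.25 × 5.5 = 1.375
CYP1A2: 0.29 × 0.21 = 0.0609
CYP2B6: 0.09 × 5.5 = 0.495
Other: 0.37 (unchanged)
CL_new/CL_old = 1.375 + 0.0609 + 0.495 + 0.37 = 2.3009.
Net systemic exposure ratio = 1 / 2.3009 = 0.435.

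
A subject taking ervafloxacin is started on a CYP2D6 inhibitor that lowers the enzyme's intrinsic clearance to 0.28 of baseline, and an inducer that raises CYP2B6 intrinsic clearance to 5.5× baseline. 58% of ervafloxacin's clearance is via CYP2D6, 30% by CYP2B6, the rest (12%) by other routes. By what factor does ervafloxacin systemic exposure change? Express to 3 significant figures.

CYP2D6: 0.58 × 0.28 = 0.1624
CYP2B6: 0.3 × 5.5 = 1.65
Other: 0.12 (unchanged)
Relative clearance = 0.1624 + 1.65 + 0.12 = 1.9324.
Because systemic exposure varies inversely with clearance, the combined effect is 1 / 1.9324 = 0.517.

0.517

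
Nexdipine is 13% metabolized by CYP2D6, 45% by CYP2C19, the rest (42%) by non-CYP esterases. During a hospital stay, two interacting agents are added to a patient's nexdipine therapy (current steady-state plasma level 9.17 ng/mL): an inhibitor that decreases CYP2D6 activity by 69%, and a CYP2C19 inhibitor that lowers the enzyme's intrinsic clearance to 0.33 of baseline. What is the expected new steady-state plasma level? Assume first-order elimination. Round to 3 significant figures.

CYP2D6: 0.13 × 0.31 = 0.0403
CYP2C19: 0.45 × 0.33 = 0.1485
Other: 0.42 (unchanged)
New clearance relative to baseline: 0.0403 + 0.1485 + 0.42 = 0.6088.
Dividing the baseline by the relative clearance: 9.17 / 0.6088 = 15.1 ng/mL.

15.1 ng/mL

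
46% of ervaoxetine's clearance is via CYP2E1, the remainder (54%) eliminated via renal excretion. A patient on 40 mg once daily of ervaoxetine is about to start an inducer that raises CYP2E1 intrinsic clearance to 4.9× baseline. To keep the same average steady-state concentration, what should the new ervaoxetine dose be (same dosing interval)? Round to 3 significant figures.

CYP2E1: 0.46 × 4.9 = 2.254
Other: 0.54 (unchanged)
New clearance relative to baseline: 2.254 + 0.54 = 2.794.
To maintain the same steady-state level, dose must scale with clearance: new dose = 40 × 2.794 = 112 mg.

112 mg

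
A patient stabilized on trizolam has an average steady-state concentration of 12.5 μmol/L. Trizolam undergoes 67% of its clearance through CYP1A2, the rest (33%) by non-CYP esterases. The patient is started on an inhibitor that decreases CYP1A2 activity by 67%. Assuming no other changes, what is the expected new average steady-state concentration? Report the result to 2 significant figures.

23 μmol/L

The CYP1A2 pathway (67% of clearance) falls to 0.33× activity: 0.67 × 0.33 = 0.2211.
The remaining 33% of clearance is unaffected.
CL_new/CL_old = 0.2211 + 0.33 = 0.5511.
Average steady-state concentration ∝ 1/CL, so new value = 12.5 / 0.5511 = 23 μmol/L.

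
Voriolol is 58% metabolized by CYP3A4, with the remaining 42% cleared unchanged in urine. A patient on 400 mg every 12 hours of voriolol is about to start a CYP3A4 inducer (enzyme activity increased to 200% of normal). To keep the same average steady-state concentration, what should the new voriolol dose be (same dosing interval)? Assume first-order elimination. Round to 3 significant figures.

CYP3A4: 0.58 × 2 = 1.16
Other: 0.42 (unchanged)
CL_new/CL_old = 1.16 + 0.42 = 1.58.
Css,avg = (dose rate)/CL, so holding Css fixed requires dose ∝ CL: 400 × 1.58 = 632 mg.

632 mg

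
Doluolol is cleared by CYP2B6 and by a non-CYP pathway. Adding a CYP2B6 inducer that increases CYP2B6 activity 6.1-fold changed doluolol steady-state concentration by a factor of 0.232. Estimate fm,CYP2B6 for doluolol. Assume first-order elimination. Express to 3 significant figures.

CL'/CL = 1 / 0.232 = 4.31
6.1·fm + (1 − fm) = 4.31
fm = (4.31 − 1) / (6.1 − 1) = 0.649

0.649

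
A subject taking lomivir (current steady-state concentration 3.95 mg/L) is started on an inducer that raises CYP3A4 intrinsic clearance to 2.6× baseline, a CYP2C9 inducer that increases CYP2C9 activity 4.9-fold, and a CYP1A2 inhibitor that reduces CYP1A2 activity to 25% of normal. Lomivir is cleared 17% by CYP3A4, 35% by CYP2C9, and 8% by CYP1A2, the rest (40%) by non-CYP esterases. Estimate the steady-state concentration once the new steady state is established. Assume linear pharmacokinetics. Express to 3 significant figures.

CYP3A4: 0.17 × 2.6 = 0.442
CYP2C9: 0.35 × 4.9 = 1.715
CYP1A2: 0.08 × 0.25 = 0.02
Other: 0.4 (unchanged)
Relative clearance = 0.442 + 1.715 + 0.02 + 0.4 = 2.577.
New steady-state concentration = 3.95 / 2.577 = 1.53 mg/L (concentration scales inversely with clearance).

1.53 mg/L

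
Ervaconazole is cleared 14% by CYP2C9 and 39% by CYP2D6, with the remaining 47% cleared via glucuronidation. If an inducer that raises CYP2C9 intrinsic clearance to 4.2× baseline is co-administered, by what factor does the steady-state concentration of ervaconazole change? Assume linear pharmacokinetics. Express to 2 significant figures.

0.69

The CYP2C9 pathway (14% of clearance) increases to 4.2× activity: 0.14 × 4.2 = 0.588.
CYP2D6 (39%) and the residual 47% are unaffected.
New clearance relative to baseline: 0.588 + 0.39 + 0.47 = 1.448.
Steady-state concentration is inversely proportional to clearance, so the fold-change is 1 / 1.448 = 0.69.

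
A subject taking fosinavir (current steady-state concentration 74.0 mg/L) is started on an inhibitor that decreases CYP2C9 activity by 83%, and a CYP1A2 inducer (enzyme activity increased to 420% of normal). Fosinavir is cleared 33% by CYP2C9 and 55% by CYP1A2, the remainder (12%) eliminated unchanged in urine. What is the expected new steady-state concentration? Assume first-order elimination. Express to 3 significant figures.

29.8 mg/L

The CYP2C9 pathway (33% of clearance) falls to 0.17× activity: 0.33 × 0.17 = 0.0561.
The CYP1A2 pathway (55% of clearance) rises to 4.2× activity: 0.55 × 4.2 = 2.31.
The remaining 12% of clearance is unaffected.
CL_new/CL_old = 0.0561 + 2.31 + 0.12 = 2.4861.
Dividing the baseline by the relative clearance: 74.0 / 2.4861 = 29.8 mg/L.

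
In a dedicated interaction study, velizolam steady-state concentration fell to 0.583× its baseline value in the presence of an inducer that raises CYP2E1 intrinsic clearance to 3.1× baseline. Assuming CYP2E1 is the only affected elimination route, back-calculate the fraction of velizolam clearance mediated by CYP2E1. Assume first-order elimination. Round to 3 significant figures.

Call the CYP2E1 fraction fm. After the interaction, CL_new/CL_old = fm × 3.1 + (1 − fm).
Steady-state concentration ratio = 1 / (new CL fraction), so new CL fraction = 1 / 0.583 = 1.715.
fm × 3.1 + 1 − fm = 1.715  ⇒  fm × (3.1 − 1) = 0.7153  ⇒  fm = 0.341.

0.341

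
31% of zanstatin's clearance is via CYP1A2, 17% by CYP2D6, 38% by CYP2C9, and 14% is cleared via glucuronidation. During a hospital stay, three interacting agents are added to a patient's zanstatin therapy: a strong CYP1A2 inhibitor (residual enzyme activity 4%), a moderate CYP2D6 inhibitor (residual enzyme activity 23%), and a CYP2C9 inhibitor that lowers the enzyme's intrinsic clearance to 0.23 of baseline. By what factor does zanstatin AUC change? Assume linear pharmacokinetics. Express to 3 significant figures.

CYP1A2: 0.31 × 0.04 = 0.0124
CYP2D6: 0.17 × 0.23 = 0.0391
CYP2C9: 0.38 × 0.23 = 0.0874
Other: 0.14 (unchanged)
New clearance relative to baseline: 0.0124 + 0.0391 + 0.0874 + 0.14 = 0.2789.
Net AUC ratio = 1 / 0.2789 = 3.59.

3.59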